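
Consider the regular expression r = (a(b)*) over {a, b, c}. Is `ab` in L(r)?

yes

Split as a·b: a matches a and (b)* matches b.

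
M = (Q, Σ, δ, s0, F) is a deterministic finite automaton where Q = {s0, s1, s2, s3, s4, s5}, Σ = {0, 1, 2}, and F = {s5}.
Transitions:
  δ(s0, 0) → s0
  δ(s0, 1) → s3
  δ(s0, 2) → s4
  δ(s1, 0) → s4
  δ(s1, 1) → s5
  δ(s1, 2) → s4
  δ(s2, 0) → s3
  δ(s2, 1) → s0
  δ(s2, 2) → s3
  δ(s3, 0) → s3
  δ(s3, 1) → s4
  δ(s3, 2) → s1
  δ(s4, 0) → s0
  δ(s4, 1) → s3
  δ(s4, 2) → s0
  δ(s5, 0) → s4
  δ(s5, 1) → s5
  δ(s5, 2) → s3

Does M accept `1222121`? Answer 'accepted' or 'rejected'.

accepted

s0 --1--> s3
s3 --2--> s1
s1 --2--> s4
s4 --2--> s0
s0 --1--> s3
s3 --2--> s1
s1 --1--> s5
End in state s5, which is an accepting state.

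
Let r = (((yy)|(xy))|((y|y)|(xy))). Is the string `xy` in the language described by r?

The left alternative ((yy)|(xy)) matches xy.

yes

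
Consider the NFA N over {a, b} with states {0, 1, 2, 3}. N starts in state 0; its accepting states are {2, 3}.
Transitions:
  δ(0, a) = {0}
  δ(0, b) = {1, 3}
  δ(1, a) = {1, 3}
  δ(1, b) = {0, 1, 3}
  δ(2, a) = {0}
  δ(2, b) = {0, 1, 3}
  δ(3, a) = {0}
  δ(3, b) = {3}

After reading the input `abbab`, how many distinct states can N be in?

3

Start: {0}
read a: {0}
read b: {1, 3}
read b: {0, 1, 3}
read a: {0, 1, 3}
read b: {0, 1, 3}
Final reachable set {0, 1, 3} has 3 states.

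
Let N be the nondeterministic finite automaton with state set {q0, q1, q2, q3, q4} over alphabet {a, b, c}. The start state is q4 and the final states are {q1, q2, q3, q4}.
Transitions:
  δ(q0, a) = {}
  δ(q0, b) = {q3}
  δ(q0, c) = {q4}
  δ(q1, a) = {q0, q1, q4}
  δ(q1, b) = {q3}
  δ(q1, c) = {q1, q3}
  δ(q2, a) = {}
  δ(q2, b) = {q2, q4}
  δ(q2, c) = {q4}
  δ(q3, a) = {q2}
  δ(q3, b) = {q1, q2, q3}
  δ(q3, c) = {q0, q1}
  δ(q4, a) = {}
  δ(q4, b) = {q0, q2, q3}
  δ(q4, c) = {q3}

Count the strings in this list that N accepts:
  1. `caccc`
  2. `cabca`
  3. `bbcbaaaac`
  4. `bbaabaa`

`caccc`: accepted
`cabca`: accepted
`bbcbaaaac`: accepted
`bbaabaa`: rejected

3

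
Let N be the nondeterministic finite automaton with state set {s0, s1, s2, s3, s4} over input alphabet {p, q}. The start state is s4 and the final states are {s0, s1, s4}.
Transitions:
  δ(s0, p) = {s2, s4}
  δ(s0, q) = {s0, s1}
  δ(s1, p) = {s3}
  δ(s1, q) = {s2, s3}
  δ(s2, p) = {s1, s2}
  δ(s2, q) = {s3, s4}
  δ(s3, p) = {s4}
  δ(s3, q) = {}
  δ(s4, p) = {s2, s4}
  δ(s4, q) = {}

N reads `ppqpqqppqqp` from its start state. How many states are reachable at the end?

Start: {s4}
read p: {s2, s4}
read p: {s1, s2, s4}
read q: {s2, s3, s4}
read p: {s1, s2, s4}
read q: {s2, s3, s4}
read q: {s3, s4}
read p: {s2, s4}
read p: {s1, s2, s4}
read q: {s2, s3, s4}
read q: {s3, s4}
read p: {s2, s4}
Final reachable set {s2, s4} has 2 states.

2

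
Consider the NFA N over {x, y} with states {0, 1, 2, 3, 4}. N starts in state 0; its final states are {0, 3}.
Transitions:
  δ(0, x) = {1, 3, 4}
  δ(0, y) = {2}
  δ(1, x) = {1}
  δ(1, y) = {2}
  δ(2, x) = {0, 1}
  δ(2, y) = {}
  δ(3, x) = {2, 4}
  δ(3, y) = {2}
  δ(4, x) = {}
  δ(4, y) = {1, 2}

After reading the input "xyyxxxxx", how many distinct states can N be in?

3

Start: {0}
read x: {1, 3, 4}
read y: {1, 2}
read y: {2}
read x: {0, 1}
read x: {1, 3, 4}
read x: {1, 2, 4}
read x: {0, 1}
read x: {1, 3, 4}
Final reachable set {1, 3, 4} has 3 states.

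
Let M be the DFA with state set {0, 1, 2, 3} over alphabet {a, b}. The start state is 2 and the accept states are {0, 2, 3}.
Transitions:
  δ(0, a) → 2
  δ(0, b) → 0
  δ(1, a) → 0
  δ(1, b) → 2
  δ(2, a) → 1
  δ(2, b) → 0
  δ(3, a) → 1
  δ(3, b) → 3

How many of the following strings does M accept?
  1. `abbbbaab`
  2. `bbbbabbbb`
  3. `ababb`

`abbbbaab`: accepted
`bbbbabbbb`: accepted
`ababb`: accepted

3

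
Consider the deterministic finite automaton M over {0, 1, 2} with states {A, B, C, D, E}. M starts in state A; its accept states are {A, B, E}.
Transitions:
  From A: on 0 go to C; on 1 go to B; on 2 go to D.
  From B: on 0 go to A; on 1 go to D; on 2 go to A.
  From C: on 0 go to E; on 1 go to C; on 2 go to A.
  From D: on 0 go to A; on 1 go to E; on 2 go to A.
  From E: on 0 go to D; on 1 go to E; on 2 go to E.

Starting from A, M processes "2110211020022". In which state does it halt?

A --2--> D
D --1--> E
E --1--> E
E --0--> D
D --2--> A
A --1--> B
B --1--> D
D --0--> A
A --2--> D
D --0--> A
A --0--> C
C --2--> A
A --2--> D

D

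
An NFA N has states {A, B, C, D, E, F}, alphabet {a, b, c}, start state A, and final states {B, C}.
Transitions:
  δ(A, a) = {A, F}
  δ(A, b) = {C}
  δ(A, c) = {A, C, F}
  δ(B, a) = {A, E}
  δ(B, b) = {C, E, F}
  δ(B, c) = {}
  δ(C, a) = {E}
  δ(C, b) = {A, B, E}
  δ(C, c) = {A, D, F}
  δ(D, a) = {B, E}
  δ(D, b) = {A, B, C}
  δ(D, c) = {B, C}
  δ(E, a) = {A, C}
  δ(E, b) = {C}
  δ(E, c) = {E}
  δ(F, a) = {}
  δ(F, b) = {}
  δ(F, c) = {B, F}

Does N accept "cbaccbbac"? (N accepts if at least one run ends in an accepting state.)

Start: {A}
read c: {A, C, F}
read b: {A, B, C, E}
read a: {A, C, E, F}
read c: {A, B, C, D, E, F}
read c: {A, B, C, D, E, F}
read b: {A, B, C, E, F}
read b: {A, B, C, E, F}
read a: {A, C, E, F}
read c: {A, B, C, D, E, F}
Reachable ∩ accepting = {B, C} — nonempty.

accepted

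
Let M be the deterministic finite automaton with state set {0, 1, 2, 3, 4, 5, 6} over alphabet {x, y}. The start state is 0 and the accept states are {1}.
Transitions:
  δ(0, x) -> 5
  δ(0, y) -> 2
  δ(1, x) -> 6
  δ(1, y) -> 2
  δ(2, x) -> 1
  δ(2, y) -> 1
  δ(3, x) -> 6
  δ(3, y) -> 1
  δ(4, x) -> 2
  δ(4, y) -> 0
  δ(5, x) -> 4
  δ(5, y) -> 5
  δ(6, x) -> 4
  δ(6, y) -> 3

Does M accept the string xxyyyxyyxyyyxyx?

0 --x--> 5
5 --x--> 4
4 --y--> 0
0 --y--> 2
2 --y--> 1
1 --x--> 6
6 --y--> 3
3 --y--> 1
1 --x--> 6
6 --y--> 3
3 --y--> 1
1 --y--> 2
2 --x--> 1
1 --y--> 2
2 --x--> 1
End in state 1, which is an accepting state.

accepted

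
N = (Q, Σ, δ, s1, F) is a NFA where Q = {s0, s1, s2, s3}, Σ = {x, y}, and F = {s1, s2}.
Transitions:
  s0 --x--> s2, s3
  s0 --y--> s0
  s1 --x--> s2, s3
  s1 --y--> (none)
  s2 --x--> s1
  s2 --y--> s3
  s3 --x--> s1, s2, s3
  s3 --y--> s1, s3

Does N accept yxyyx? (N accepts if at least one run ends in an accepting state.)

rejected

Start: {s1}
read y: {}
The reachable set is empty and stays empty for the remaining 4 symbols.
Reachable ∩ accepting = {} — empty.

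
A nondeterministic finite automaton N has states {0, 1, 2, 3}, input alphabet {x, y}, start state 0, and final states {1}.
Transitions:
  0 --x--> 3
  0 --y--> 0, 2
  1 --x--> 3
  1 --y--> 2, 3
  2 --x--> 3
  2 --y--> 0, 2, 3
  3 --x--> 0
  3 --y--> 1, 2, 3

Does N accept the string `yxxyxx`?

rejected

Start: {0}
read y: {0, 2}
read x: {3}
read x: {0}
read y: {0, 2}
read x: {3}
read x: {0}
Reachable ∩ accepting = {} — empty.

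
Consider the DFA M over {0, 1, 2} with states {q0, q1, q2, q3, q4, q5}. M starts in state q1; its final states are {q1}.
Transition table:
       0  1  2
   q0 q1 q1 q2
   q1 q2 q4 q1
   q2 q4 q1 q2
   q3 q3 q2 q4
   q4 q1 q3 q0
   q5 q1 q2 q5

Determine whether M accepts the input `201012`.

q1 --2--> q1
q1 --0--> q2
q2 --1--> q1
q1 --0--> q2
q2 --1--> q1
q1 --2--> q1
End in state q1, which is an accepting state.

accepted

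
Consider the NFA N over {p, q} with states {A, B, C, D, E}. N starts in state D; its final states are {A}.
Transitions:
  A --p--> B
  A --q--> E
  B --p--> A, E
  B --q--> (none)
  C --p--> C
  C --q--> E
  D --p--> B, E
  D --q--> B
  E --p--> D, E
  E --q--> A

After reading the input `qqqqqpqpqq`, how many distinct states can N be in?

Start: {D}
read q: {B}
read q: {}
The reachable set is empty and stays empty for the remaining 8 symbols.
Final reachable set {} has 0 states.

0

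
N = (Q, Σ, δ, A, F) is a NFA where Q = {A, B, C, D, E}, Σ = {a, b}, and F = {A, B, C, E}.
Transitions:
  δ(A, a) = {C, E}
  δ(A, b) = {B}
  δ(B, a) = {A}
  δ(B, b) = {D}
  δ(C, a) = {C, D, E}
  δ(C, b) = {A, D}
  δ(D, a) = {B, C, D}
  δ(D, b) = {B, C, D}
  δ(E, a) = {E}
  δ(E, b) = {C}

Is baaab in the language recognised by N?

accepted

Start: {A}
read b: {B}
read a: {A}
read a: {C, E}
read a: {C, D, E}
read b: {A, B, C, D}
Reachable ∩ accepting = {A, B, C} — nonempty.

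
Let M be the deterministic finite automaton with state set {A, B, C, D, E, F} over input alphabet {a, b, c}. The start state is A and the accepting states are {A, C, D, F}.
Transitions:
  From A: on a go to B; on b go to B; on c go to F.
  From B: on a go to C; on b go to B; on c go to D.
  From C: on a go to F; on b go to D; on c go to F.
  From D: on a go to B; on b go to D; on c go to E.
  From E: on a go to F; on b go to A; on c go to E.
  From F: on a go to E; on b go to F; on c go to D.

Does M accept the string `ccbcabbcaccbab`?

rejected

A --c--> F
F --c--> D
D --b--> D
D --c--> E
E --a--> F
F --b--> F
F --b--> F
F --c--> D
D --a--> B
B --c--> D
D --c--> E
E --b--> A
A --a--> B
B --b--> B
End in state B, which is not an accepting state.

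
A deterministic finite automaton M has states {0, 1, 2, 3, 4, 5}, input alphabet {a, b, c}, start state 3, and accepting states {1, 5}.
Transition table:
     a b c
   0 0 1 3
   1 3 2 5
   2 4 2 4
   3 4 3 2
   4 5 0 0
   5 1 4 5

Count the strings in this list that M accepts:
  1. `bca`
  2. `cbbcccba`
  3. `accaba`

`bca`: rejected
`cbbcccba`: rejected
`accaba`: rejected

0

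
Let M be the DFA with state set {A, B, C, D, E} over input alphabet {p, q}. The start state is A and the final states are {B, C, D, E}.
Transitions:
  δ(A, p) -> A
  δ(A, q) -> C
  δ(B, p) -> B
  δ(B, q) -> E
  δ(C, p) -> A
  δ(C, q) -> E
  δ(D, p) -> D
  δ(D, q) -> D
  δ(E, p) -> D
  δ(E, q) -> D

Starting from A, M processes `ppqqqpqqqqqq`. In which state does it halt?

A --p--> A
A --p--> A
A --q--> C
C --q--> E
E --q--> D
D --p--> D
D --q--> D
D --q--> D
D --q--> D
D --q--> D
D --q--> D
D --q--> D

D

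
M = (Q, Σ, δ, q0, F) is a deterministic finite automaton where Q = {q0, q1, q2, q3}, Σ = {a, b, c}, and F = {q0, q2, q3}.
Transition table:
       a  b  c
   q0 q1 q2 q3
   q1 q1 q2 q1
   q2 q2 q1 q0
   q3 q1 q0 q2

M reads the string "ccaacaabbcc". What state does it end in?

q1

q0 --c--> q3
q3 --c--> q2
q2 --a--> q2
q2 --a--> q2
q2 --c--> q0
q0 --a--> q1
q1 --a--> q1
q1 --b--> q2
q2 --b--> q1
q1 --c--> q1
q1 --c--> q1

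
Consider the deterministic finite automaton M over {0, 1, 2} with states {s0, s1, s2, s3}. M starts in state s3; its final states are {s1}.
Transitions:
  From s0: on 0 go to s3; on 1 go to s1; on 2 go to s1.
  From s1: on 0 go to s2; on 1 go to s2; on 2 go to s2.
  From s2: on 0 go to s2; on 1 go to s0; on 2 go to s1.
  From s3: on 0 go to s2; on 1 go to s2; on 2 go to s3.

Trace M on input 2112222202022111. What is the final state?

s3 --2--> s3
s3 --1--> s2
s2 --1--> s0
s0 --2--> s1
s1 --2--> s2
s2 --2--> s1
s1 --2--> s2
s2 --2--> s1
s1 --0--> s2
s2 --2--> s1
s1 --0--> s2
s2 --2--> s1
s1 --2--> s2
s2 --1--> s0
s0 --1--> s1
s1 --1--> s2

s2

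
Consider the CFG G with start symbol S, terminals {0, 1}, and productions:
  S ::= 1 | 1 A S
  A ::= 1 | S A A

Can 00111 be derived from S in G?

no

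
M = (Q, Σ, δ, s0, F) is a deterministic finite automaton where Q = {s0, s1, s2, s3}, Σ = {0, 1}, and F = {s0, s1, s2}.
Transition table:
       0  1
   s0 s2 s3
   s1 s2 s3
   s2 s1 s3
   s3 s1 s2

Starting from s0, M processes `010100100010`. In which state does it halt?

s0 --0--> s2
s2 --1--> s3
s3 --0--> s1
s1 --1--> s3
s3 --0--> s1
s1 --0--> s2
s2 --1--> s3
s3 --0--> s1
s1 --0--> s2
s2 --0--> s1
s1 --1--> s3
s3 --0--> s1

s1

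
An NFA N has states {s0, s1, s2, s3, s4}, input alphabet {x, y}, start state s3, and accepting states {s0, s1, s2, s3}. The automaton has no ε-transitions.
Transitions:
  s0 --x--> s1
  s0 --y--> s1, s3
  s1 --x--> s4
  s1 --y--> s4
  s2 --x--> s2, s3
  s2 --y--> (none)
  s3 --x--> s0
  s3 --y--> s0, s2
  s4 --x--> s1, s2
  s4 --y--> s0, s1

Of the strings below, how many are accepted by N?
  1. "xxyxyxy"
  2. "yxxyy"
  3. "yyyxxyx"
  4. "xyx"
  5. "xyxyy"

"xxyxyxy": rejected
"yxxyy": accepted
"yyyxxyx": accepted
"xyx": accepted
"xyxyy": accepted

4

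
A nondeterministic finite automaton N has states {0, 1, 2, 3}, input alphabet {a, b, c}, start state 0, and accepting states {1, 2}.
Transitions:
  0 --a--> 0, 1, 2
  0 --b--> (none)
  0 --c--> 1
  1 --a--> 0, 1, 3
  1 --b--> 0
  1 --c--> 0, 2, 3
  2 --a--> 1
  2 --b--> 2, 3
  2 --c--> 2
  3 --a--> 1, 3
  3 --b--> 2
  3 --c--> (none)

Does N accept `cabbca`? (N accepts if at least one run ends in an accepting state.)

Start: {0}
read c: {1}
read a: {0, 1, 3}
read b: {0, 2}
read b: {2, 3}
read c: {2}
read a: {1}
Reachable ∩ accepting = {1} — nonempty.

accepted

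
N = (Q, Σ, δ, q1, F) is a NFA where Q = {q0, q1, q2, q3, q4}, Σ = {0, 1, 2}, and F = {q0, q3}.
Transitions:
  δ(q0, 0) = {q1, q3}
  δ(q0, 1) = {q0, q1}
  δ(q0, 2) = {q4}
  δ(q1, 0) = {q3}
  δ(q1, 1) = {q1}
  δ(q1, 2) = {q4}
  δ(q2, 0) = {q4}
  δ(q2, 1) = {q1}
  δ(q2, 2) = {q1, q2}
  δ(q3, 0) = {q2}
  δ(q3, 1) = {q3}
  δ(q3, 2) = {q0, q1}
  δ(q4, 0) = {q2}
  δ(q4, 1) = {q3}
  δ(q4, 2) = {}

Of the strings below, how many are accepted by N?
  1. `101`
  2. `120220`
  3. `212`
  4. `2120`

`101`: accepted
`120220`: accepted
`212`: accepted
`2120`: accepted

4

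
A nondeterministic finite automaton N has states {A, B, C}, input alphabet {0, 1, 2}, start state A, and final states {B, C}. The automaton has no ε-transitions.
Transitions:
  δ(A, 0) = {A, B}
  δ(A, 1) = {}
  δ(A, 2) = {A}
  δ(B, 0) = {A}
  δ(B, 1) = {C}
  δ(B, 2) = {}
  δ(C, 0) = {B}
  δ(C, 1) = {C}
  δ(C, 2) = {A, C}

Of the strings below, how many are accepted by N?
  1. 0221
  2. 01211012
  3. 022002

0221: rejected
01211012: accepted
022002: rejected

1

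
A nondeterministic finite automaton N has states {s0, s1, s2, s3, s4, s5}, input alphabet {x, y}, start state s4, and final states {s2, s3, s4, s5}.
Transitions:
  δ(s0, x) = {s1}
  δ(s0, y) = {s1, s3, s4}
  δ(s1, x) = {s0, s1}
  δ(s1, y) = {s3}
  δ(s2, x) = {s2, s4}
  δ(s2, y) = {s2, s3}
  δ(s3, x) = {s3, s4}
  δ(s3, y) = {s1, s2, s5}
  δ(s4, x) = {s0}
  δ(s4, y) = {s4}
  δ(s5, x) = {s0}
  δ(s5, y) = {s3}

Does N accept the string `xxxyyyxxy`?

Start: {s4}
read x: {s0}
read x: {s1}
read x: {s0, s1}
read y: {s1, s3, s4}
read y: {s1, s2, s3, s4, s5}
read y: {s1, s2, s3, s4, s5}
read x: {s0, s1, s2, s3, s4}
read x: {s0, s1, s2, s3, s4}
read y: {s1, s2, s3, s4, s5}
Reachable ∩ accepting = {s2, s3, s4, s5} — nonempty.

accepted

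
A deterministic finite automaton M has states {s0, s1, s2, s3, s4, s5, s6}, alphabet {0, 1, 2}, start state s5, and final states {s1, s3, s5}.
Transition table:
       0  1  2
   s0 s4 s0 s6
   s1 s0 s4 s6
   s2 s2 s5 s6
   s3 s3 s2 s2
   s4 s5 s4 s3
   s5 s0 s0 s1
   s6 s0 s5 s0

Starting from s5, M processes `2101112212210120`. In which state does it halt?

s5 --2--> s1
s1 --1--> s4
s4 --0--> s5
s5 --1--> s0
s0 --1--> s0
s0 --1--> s0
s0 --2--> s6
s6 --2--> s0
s0 --1--> s0
s0 --2--> s6
s6 --2--> s0
s0 --1--> s0
s0 --0--> s4
s4 --1--> s4
s4 --2--> s3
s3 --0--> s3

s3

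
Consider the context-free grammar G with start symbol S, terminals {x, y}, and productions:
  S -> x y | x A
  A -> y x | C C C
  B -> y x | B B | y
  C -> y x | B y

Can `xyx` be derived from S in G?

yes

S ⇒ xA ⇒ xyx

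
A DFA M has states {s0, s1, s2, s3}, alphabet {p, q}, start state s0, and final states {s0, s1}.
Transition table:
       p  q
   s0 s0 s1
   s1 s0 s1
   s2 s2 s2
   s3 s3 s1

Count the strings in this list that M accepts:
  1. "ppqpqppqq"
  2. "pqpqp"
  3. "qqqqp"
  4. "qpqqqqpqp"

"ppqpqppqq": accepted
"pqpqp": accepted
"qqqqp": accepted
"qpqqqqpqp": accepted

4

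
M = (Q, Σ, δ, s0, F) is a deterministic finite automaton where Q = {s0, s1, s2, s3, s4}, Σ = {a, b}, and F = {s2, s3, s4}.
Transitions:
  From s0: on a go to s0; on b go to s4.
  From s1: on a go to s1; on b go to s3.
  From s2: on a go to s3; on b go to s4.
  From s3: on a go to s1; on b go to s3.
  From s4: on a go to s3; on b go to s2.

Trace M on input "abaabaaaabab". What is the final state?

s3

s0 --a--> s0
s0 --b--> s4
s4 --a--> s3
s3 --a--> s1
s1 --b--> s3
s3 --a--> s1
s1 --a--> s1
s1 --a--> s1
s1 --a--> s1
s1 --b--> s3
s3 --a--> s1
s1 --b--> s3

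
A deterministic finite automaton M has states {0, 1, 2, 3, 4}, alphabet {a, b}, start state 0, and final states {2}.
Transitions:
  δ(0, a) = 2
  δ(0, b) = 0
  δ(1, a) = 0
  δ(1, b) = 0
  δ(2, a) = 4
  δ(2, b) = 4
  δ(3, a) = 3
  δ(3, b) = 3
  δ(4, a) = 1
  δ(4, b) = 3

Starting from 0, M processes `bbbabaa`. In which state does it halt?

0

0 --b--> 0
0 --b--> 0
0 --b--> 0
0 --a--> 2
2 --b--> 4
4 --a--> 1
1 --a--> 0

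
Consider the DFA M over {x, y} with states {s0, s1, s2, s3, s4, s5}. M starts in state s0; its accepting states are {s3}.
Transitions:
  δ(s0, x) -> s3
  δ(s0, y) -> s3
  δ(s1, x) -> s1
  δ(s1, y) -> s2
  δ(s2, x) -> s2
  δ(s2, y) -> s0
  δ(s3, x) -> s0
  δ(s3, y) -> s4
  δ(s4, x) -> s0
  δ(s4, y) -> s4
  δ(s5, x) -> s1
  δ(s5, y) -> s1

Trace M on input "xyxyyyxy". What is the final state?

s0 --x--> s3
s3 --y--> s4
s4 --x--> s0
s0 --y--> s3
s3 --y--> s4
s4 --y--> s4
s4 --x--> s0
s0 --y--> s3

s3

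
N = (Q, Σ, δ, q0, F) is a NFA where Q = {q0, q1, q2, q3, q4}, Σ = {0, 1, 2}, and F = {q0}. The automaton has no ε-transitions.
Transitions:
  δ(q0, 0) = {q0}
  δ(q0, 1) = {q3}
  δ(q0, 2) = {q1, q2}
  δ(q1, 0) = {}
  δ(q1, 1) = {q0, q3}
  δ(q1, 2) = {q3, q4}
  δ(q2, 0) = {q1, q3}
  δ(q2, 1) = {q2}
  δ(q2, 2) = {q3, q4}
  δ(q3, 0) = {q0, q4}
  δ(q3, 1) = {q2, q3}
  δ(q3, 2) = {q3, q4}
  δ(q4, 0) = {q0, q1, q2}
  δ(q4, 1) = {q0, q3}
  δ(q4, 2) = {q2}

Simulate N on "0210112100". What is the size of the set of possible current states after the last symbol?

Start: {q0}
read 0: {q0}
read 2: {q1, q2}
read 1: {q0, q2, q3}
read 0: {q0, q1, q3, q4}
read 1: {q0, q2, q3}
read 1: {q2, q3}
read 2: {q3, q4}
read 1: {q0, q2, q3}
read 0: {q0, q1, q3, q4}
read 0: {q0, q1, q2, q4}
Final reachable set {q0, q1, q2, q4} has 4 states.

4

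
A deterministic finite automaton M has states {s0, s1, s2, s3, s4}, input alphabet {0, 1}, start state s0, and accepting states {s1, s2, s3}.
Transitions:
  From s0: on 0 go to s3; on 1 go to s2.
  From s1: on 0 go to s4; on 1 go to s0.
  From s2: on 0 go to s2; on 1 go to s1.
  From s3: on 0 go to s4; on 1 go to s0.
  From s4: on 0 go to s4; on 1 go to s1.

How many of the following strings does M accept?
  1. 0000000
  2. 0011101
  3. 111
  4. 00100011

1

0000000: rejected
0011101: accepted
111: rejected
00100011: rejected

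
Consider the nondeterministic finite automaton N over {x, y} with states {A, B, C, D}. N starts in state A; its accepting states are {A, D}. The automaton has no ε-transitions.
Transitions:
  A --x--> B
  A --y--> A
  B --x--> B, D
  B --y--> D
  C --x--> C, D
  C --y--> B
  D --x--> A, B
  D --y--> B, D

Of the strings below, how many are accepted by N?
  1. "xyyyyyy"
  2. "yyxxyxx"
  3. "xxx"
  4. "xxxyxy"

"xyyyyyy": accepted
"yyxxyxx": accepted
"xxx": accepted
"xxxyxy": accepted

4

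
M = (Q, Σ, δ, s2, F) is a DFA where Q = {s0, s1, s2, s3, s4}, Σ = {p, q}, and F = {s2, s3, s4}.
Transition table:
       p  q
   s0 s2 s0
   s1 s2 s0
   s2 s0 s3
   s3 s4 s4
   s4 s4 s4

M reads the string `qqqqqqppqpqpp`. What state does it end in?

s2 --q--> s3
s3 --q--> s4
s4 --q--> s4
s4 --q--> s4
s4 --q--> s4
s4 --q--> s4
s4 --p--> s4
s4 --p--> s4
s4 --q--> s4
s4 --p--> s4
s4 --q--> s4
s4 --p--> s4
s4 --p--> s4

s4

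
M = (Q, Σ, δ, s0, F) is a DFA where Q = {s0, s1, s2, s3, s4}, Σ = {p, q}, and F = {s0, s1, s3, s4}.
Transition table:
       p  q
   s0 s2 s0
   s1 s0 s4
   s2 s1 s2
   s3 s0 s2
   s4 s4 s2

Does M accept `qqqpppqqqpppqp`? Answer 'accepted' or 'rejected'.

rejected

s0 --q--> s0
s0 --q--> s0
s0 --q--> s0
s0 --p--> s2
s2 --p--> s1
s1 --p--> s0
s0 --q--> s0
s0 --q--> s0
s0 --q--> s0
s0 --p--> s2
s2 --p--> s1
s1 --p--> s0
s0 --q--> s0
s0 --p--> s2
End in state s2, which is not an accepting state.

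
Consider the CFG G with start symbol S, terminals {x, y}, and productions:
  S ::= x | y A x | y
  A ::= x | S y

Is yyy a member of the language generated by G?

no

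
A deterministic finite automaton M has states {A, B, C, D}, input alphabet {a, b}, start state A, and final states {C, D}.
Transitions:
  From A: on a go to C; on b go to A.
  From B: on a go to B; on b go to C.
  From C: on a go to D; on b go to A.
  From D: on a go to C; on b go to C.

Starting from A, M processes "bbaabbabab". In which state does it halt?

A

A --b--> A
A --b--> A
A --a--> C
C --a--> D
D --b--> C
C --b--> A
A --a--> C
C --b--> A
A --a--> C
C --b--> A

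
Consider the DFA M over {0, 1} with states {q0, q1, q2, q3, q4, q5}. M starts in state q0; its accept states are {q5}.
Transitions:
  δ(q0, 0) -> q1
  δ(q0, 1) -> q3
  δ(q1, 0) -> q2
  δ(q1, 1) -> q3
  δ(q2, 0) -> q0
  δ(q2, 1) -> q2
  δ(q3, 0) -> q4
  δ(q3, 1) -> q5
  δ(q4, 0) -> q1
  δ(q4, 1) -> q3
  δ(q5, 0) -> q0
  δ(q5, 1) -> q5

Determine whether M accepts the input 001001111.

accepted

q0 --0--> q1
q1 --0--> q2
q2 --1--> q2
q2 --0--> q0
q0 --0--> q1
q1 --1--> q3
q3 --1--> q5
q5 --1--> q5
q5 --1--> q5
End in state q5, which is an accepting state.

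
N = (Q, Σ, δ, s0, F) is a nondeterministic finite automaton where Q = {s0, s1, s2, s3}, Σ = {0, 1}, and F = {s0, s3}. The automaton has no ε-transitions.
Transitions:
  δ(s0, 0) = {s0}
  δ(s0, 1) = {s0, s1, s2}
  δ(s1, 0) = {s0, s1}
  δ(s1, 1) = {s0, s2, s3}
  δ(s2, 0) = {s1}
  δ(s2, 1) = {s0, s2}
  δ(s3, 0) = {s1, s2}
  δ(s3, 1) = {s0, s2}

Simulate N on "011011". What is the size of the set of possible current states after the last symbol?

Start: {s0}
read 0: {s0}
read 1: {s0, s1, s2}
read 1: {s0, s1, s2, s3}
read 0: {s0, s1, s2}
read 1: {s0, s1, s2, s3}
read 1: {s0, s1, s2, s3}
Final reachable set {s0, s1, s2, s3} has 4 states.

4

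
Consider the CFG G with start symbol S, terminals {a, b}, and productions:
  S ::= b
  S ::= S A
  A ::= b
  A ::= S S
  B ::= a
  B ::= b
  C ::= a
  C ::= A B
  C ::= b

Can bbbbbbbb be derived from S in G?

yes

S ⇒ SA ⇒ bA ⇒ bSS ⇒ bSAS ⇒ bSAAS ⇒ bSAAAS ⇒ bSAAAAS ⇒ bbAAAAS ⇒ bbbAAAS ⇒ bbbbAAS ⇒ bbbbSSAS ⇒ bbbbbSAS ⇒ bbbbbbAS ⇒ bbbbbbbS ⇒ bbbbbbbb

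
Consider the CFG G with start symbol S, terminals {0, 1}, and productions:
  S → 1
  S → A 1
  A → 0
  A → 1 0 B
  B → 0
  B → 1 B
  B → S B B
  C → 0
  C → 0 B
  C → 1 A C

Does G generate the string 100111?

no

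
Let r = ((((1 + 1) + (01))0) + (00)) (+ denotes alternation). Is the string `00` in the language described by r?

yes

The right alternative (00) matches 00.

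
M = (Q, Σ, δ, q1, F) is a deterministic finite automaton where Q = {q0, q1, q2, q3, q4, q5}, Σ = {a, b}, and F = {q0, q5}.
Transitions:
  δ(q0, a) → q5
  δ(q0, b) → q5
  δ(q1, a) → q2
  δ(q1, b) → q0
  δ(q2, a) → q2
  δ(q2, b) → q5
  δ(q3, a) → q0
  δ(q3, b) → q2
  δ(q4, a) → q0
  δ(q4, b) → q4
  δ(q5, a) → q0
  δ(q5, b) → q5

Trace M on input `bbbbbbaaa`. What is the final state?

q1 --b--> q0
q0 --b--> q5
q5 --b--> q5
q5 --b--> q5
q5 --b--> q5
q5 --b--> q5
q5 --a--> q0
q0 --a--> q5
q5 --a--> q0

q0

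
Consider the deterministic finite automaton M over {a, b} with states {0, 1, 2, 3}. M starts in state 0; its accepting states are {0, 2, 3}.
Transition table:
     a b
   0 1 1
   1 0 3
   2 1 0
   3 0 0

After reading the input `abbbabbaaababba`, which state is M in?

0 --a--> 1
1 --b--> 3
3 --b--> 0
0 --b--> 1
1 --a--> 0
0 --b--> 1
1 --b--> 3
3 --a--> 0
0 --a--> 1
1 --a--> 0
0 --b--> 1
1 --a--> 0
0 --b--> 1
1 --b--> 3
3 --a--> 0

0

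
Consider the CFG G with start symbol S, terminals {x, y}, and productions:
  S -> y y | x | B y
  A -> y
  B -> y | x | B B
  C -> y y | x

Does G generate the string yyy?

S ⇒ By ⇒ BBy ⇒ yBy ⇒ yyy

yes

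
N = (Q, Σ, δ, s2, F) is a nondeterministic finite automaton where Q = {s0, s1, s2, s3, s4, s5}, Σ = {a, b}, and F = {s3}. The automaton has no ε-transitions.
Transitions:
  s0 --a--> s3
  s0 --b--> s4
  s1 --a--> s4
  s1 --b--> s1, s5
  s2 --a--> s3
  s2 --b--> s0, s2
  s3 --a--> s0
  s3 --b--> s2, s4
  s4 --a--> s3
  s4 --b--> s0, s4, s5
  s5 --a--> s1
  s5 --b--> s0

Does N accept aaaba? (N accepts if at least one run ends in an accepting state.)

accepted

Start: {s2}
read a: {s3}
read a: {s0}
read a: {s3}
read b: {s2, s4}
read a: {s3}
Reachable ∩ accepting = {s3} — nonempty.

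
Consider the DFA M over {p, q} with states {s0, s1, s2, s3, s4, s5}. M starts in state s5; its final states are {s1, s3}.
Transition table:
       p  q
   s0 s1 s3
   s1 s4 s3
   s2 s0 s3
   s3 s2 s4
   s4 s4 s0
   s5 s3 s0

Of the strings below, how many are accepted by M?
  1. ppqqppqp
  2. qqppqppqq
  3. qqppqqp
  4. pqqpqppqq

ppqqppqp: accepted
qqppqppqq: rejected
qqppqqp: rejected
pqqpqppqq: rejected

1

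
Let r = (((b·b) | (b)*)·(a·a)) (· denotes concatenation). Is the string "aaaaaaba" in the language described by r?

No split of aaaaaaba into u·v has ((b·b)|(b)*) matching u and (a·a) matching v.

no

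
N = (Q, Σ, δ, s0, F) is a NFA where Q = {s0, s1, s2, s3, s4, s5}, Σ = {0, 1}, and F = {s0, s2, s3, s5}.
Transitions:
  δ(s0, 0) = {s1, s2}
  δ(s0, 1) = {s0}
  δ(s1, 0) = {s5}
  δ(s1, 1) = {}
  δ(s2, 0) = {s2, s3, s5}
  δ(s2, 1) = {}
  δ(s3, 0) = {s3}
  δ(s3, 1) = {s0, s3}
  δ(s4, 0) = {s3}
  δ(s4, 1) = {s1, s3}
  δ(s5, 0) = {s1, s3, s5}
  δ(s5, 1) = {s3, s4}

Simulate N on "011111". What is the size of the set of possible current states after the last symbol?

Start: {s0}
read 0: {s1, s2}
read 1: {}
The reachable set is empty and stays empty for the remaining 4 symbols.
Final reachable set {} has 0 states.

0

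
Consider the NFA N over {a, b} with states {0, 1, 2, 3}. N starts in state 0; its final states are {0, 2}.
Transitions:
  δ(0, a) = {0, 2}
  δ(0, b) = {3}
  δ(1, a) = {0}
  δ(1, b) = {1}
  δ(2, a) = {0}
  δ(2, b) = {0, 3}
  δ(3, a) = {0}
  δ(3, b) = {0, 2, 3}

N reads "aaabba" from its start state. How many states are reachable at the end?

Start: {0}
read a: {0, 2}
read a: {0, 2}
read a: {0, 2}
read b: {0, 3}
read b: {0, 2, 3}
read a: {0, 2}
Final reachable set {0, 2} has 2 states.

2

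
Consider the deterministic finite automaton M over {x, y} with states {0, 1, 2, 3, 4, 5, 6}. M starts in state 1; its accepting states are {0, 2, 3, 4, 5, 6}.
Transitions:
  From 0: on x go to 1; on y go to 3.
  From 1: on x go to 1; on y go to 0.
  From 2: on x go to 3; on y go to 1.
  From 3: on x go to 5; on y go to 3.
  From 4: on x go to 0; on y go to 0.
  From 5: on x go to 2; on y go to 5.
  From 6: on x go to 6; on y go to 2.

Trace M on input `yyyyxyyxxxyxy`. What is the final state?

1

1 --y--> 0
0 --y--> 3
3 --y--> 3
3 --y--> 3
3 --x--> 5
5 --y--> 5
5 --y--> 5
5 --x--> 2
2 --x--> 3
3 --x--> 5
5 --y--> 5
5 --x--> 2
2 --y--> 1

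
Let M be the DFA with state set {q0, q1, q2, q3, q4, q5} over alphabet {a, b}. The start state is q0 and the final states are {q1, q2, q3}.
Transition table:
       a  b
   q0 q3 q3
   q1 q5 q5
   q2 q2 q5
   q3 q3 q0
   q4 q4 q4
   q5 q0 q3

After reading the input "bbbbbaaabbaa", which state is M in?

q0 --b--> q3
q3 --b--> q0
q0 --b--> q3
q3 --b--> q0
q0 --b--> q3
q3 --a--> q3
q3 --a--> q3
q3 --a--> q3
q3 --b--> q0
q0 --b--> q3
q3 --a--> q3
q3 --a--> q3

q3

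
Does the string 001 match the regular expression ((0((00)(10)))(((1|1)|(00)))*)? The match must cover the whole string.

no

No split of 001 into u·v has (0((00)(10))) matching u and (((1|1)|(00)))* matching v.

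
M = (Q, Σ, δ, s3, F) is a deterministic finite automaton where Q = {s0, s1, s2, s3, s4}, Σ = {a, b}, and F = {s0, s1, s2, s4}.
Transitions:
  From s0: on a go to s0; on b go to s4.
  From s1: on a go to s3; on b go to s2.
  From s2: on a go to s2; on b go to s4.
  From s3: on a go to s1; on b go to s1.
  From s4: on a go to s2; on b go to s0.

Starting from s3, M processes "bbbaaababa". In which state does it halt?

s2

s3 --b--> s1
s1 --b--> s2
s2 --b--> s4
s4 --a--> s2
s2 --a--> s2
s2 --a--> s2
s2 --b--> s4
s4 --a--> s2
s2 --b--> s4
s4 --a--> s2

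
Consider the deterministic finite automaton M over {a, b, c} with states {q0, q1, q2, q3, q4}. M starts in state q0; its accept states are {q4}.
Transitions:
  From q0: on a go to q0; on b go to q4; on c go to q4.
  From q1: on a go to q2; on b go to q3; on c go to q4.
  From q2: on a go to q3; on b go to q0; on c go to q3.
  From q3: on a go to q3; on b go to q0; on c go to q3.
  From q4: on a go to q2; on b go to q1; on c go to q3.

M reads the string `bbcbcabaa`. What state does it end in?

q0

q0 --b--> q4
q4 --b--> q1
q1 --c--> q4
q4 --b--> q1
q1 --c--> q4
q4 --a--> q2
q2 --b--> q0
q0 --a--> q0
q0 --a--> q0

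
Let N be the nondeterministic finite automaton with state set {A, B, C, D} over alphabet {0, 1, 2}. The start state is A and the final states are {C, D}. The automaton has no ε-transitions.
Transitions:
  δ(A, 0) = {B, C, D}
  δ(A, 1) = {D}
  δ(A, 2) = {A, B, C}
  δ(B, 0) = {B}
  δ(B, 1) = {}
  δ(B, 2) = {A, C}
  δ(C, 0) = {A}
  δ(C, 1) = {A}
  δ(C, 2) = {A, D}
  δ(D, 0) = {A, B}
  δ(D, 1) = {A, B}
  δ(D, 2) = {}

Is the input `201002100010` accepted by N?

Start: {A}
read 2: {A, B, C}
read 0: {A, B, C, D}
read 1: {A, B, D}
read 0: {A, B, C, D}
read 0: {A, B, C, D}
read 2: {A, B, C, D}
read 1: {A, B, D}
read 0: {A, B, C, D}
read 0: {A, B, C, D}
read 0: {A, B, C, D}
read 1: {A, B, D}
read 0: {A, B, C, D}
Reachable ∩ accepting = {C, D} — nonempty.

accepted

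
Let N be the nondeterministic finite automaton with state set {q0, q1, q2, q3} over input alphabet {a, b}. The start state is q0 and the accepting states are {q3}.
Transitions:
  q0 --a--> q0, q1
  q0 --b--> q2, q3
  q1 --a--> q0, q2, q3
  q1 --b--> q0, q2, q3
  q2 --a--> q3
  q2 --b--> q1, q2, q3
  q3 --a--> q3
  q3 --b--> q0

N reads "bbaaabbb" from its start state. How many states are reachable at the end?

4

Start: {q0}
read b: {q2, q3}
read b: {q0, q1, q2, q3}
read a: {q0, q1, q2, q3}
read a: {q0, q1, q2, q3}
read a: {q0, q1, q2, q3}
read b: {q0, q1, q2, q3}
read b: {q0, q1, q2, q3}
read b: {q0, q1, q2, q3}
Final reachable set {q0, q1, q2, q3} has 4 states.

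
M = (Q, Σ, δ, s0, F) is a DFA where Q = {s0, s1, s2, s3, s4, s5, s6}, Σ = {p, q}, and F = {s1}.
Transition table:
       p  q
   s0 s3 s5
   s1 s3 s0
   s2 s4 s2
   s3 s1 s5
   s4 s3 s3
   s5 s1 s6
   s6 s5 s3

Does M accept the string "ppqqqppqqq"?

s0 --p--> s3
s3 --p--> s1
s1 --q--> s0
s0 --q--> s5
s5 --q--> s6
s6 --p--> s5
s5 --p--> s1
s1 --q--> s0
s0 --q--> s5
s5 --q--> s6
End in state s6, which is not an accepting state.

rejected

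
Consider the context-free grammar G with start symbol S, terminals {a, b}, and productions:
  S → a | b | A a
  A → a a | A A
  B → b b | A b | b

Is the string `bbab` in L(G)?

no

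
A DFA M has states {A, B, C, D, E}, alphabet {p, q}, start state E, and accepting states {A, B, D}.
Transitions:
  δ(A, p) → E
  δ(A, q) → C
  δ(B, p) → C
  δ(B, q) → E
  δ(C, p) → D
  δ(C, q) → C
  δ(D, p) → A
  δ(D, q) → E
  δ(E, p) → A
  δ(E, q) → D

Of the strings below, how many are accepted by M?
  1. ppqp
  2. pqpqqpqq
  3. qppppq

2

ppqp: accepted
pqpqqpqq: rejected
qppppq: accepted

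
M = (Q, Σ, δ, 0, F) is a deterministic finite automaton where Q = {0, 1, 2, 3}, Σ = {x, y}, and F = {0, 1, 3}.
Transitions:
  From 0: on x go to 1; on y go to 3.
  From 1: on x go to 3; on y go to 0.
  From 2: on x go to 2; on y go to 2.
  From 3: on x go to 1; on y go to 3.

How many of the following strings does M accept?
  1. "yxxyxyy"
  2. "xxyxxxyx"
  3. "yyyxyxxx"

"yxxyxyy": accepted
"xxyxxxyx": accepted
"yyyxyxxx": accepted

3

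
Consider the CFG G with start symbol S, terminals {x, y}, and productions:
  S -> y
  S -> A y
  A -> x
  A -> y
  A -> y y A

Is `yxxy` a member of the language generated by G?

no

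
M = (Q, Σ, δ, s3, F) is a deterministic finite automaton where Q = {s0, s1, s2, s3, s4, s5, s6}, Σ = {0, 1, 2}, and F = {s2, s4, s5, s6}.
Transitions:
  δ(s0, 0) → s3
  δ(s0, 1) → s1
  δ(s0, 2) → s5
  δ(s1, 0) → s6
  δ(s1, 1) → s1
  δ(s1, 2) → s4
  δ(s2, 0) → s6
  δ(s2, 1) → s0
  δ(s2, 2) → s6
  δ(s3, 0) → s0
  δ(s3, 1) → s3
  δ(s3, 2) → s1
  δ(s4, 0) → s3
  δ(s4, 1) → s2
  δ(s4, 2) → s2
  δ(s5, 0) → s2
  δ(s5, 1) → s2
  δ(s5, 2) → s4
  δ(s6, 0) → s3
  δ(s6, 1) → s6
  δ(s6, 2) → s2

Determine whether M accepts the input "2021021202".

s3 --2--> s1
s1 --0--> s6
s6 --2--> s2
s2 --1--> s0
s0 --0--> s3
s3 --2--> s1
s1 --1--> s1
s1 --2--> s4
s4 --0--> s3
s3 --2--> s1
End in state s1, which is not an accepting state.

rejected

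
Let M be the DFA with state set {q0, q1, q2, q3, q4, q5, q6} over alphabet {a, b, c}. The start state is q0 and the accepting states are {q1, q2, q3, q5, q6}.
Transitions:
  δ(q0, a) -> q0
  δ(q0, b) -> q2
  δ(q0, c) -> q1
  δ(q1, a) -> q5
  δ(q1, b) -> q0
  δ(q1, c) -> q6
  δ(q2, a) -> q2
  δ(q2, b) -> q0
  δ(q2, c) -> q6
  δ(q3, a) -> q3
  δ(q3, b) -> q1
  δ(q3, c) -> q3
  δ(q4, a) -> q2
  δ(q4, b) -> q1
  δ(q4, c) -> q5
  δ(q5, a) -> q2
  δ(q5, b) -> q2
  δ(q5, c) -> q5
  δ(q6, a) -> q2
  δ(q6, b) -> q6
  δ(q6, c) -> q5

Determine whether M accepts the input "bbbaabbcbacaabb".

accepted

q0 --b--> q2
q2 --b--> q0
q0 --b--> q2
q2 --a--> q2
q2 --a--> q2
q2 --b--> q0
q0 --b--> q2
q2 --c--> q6
q6 --b--> q6
q6 --a--> q2
q2 --c--> q6
q6 --a--> q2
q2 --a--> q2
q2 --b--> q0
q0 --b--> q2
End in state q2, which is an accepting state.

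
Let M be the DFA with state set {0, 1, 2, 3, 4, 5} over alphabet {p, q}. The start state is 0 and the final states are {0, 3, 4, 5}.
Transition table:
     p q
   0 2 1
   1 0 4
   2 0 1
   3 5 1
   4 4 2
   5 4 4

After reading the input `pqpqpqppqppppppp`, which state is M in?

0 --p--> 2
2 --q--> 1
1 --p--> 0
0 --q--> 1
1 --p--> 0
0 --q--> 1
1 --p--> 0
0 --p--> 2
2 --q--> 1
1 --p--> 0
0 --p--> 2
2 --p--> 0
0 --p--> 2
2 --p--> 0
0 --p--> 2
2 --p--> 0

0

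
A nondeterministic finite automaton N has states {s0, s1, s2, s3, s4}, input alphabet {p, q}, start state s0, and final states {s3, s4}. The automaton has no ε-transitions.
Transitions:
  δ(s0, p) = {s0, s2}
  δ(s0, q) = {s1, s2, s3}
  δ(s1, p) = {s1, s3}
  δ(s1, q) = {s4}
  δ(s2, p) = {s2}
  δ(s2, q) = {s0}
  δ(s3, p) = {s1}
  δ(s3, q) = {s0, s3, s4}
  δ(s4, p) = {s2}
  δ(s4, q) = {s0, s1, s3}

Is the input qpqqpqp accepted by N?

accepted

Start: {s0}
read q: {s1, s2, s3}
read p: {s1, s2, s3}
read q: {s0, s3, s4}
read q: {s0, s1, s2, s3, s4}
read p: {s0, s1, s2, s3}
read q: {s0, s1, s2, s3, s4}
read p: {s0, s1, s2, s3}
Reachable ∩ accepting = {s3} — nonempty.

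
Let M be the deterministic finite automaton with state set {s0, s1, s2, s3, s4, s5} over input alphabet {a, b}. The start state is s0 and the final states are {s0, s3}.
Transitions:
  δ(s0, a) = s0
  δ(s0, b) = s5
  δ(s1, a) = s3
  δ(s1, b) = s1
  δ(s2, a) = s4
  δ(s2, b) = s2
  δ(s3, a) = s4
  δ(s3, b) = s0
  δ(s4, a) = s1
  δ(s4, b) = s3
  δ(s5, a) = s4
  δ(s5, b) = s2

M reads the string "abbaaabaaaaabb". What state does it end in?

s0 --a--> s0
s0 --b--> s5
s5 --b--> s2
s2 --a--> s4
s4 --a--> s1
s1 --a--> s3
s3 --b--> s0
s0 --a--> s0
s0 --a--> s0
s0 --a--> s0
s0 --a--> s0
s0 --a--> s0
s0 --b--> s5
s5 --b--> s2

s2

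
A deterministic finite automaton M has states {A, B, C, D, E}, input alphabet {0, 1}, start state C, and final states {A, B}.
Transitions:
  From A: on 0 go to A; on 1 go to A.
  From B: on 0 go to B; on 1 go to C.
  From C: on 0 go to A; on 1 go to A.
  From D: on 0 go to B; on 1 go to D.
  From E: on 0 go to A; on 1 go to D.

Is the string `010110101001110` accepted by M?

accepted

C --0--> A
A --1--> A
A --0--> A
A --1--> A
A --1--> A
A --0--> A
A --1--> A
A --0--> A
A --1--> A
A --0--> A
A --0--> A
A --1--> A
A --1--> A
A --1--> A
A --0--> A
End in state A, which is an accepting state.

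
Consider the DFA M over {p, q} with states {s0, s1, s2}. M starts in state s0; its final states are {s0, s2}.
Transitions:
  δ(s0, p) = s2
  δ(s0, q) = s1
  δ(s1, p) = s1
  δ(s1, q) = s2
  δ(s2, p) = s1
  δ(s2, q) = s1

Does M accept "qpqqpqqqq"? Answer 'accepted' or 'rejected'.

s0 --q--> s1
s1 --p--> s1
s1 --q--> s2
s2 --q--> s1
s1 --p--> s1
s1 --q--> s2
s2 --q--> s1
s1 --q--> s2
s2 --q--> s1
End in state s1, which is not an accepting state.

rejected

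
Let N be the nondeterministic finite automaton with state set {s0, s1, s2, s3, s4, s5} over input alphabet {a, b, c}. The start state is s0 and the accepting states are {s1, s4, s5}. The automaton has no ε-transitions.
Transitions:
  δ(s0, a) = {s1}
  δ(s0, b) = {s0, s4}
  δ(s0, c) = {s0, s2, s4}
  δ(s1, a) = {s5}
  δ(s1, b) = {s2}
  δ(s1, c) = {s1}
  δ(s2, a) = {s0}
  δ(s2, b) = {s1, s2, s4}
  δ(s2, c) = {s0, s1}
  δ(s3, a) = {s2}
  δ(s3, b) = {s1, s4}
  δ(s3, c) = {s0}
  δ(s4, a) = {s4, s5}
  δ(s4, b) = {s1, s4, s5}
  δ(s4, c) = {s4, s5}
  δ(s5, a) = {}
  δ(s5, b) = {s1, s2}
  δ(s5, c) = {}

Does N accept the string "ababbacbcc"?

accepted

Start: {s0}
read a: {s1}
read b: {s2}
read a: {s0}
read b: {s0, s4}
read b: {s0, s1, s4, s5}
read a: {s1, s4, s5}
read c: {s1, s4, s5}
read b: {s1, s2, s4, s5}
read c: {s0, s1, s4, s5}
read c: {s0, s1, s2, s4, s5}
Reachable ∩ accepting = {s1, s4, s5} — nonempty.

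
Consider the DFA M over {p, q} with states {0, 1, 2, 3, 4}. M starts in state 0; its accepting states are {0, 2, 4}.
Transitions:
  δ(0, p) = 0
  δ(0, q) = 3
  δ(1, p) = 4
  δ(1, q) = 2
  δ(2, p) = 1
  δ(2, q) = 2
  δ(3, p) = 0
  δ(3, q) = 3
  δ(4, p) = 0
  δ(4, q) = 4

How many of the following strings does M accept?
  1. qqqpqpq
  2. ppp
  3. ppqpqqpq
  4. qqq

1

qqqpqpq: rejected
ppp: accepted
ppqpqqpq: rejected
qqq: rejected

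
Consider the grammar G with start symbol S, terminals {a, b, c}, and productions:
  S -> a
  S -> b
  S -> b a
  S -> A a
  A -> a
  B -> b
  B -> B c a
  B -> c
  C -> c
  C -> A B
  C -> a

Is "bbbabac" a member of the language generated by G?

no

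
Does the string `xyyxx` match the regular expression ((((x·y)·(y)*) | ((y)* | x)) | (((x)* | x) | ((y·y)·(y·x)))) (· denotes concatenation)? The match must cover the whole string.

Neither (((x·y)·(y)*)|((y)*|x)) nor (((x)*|x)|((y·y)·(y·x))) matches xyyxx.

no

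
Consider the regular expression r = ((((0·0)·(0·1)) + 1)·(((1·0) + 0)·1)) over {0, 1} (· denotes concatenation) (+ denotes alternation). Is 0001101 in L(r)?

Split as 0001·101: (((0·0)·(0·1))+1) matches 0001 and (((1·0)+0)·1) matches 101.

yes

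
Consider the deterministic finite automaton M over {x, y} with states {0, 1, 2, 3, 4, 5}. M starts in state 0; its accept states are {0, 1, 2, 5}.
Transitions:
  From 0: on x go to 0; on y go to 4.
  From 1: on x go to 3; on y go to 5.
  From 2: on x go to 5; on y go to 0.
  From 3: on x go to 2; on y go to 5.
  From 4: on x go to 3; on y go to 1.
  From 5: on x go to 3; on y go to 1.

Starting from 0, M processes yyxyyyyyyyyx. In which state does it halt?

3

0 --y--> 4
4 --y--> 1
1 --x--> 3
3 --y--> 5
5 --y--> 1
1 --y--> 5
5 --y--> 1
1 --y--> 5
5 --y--> 1
1 --y--> 5
5 --y--> 1
1 --x--> 3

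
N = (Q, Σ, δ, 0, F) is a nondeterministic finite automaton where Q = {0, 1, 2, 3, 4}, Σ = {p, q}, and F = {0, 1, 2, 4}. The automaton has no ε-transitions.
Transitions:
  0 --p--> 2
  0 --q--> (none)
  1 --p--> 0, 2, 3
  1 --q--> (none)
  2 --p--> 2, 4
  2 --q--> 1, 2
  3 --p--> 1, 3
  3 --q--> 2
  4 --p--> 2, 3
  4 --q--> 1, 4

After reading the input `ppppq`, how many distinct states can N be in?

3

Start: {0}
read p: {2}
read p: {2, 4}
read p: {2, 3, 4}
read p: {1, 2, 3, 4}
read q: {1, 2, 4}
Final reachable set {1, 2, 4} has 3 states.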